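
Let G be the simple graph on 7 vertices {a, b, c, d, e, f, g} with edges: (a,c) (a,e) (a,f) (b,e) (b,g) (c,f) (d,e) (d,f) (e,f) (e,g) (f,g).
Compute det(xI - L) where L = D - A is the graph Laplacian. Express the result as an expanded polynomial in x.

With the vertex order [a, b, c, d, e, f, g], the degrees are [3, 2, 2, 2, 5, 5, 3], giving D = diag(3, 2, 2, 2, 5, 5, 3) and L = D - A. Computing det(xI - L) by cofactor expansion (or equivalently via sum-over-permutations) gives x^7 - 22x^6 + 191x^5 - 832x^4 + 1906x^3 - 2162x^2 + 945x. Since p(0) = det(-L) = 0, x divides p(x).

x^7 - 22x^6 + 191x^5 - 832x^4 + 1906x^3 - 2162x^2 + 945x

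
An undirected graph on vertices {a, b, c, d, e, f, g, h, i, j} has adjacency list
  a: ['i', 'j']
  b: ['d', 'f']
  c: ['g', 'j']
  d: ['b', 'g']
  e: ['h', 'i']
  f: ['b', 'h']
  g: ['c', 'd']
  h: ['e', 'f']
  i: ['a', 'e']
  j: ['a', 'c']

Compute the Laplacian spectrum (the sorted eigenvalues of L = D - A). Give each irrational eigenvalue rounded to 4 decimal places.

With the vertex order [a, b, c, d, e, f, g, h, i, j], the degrees are [2, 2, 2, 2, 2, 2, 2, 2, 2, 2], giving D = diag(2, 2, 2, 2, 2, 2, 2, 2, 2, 2) and L = D - A. L is symmetric positive semidefinite, so every eigenvalue is real and nonnegative. There is one zero in the spectrum, matching the 1 component. By the matrix-tree theorem the graph has (1/10) * product of the nonzero eigenvalues = 10 spanning trees.

[0, 0.3820, 0.3820, 1.3820, 1.3820, 2.6180, 2.6180, 3.6180, 3.6180, 4]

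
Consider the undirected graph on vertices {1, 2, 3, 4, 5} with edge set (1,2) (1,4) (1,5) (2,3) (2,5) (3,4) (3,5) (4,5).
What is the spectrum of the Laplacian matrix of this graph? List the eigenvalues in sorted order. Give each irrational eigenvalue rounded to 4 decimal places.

Each diagonal entry of L is the vertex degree and each off-diagonal entry is -1 where an edge is present, 0 otherwise; in the order [1, 2, 3, 4, 5] the diagonal is [3, 3, 3, 3, 4]. L is symmetric positive semidefinite, so every eigenvalue is real and nonnegative. The single zero eigenvalue shows the graph is connected. There is one zero in the spectrum, matching the 1 component.

[0, 3, 3, 5, 5]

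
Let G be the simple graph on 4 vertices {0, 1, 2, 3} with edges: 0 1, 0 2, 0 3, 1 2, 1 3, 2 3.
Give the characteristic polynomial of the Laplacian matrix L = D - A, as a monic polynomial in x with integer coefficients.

x^4 - 12x^3 + 48x^2 - 64x

Each diagonal entry of L is the vertex degree and each off-diagonal entry is -1 where an edge is present, 0 otherwise; in the order [0, 1, 2, 3] the diagonal is [3, 3, 3, 3]. Computing det(xI - L) by cofactor expansion (or equivalently via sum-over-permutations) gives x^4 - 12x^3 + 48x^2 - 64x. The constant term is 0 because L is singular (the all-ones vector lies in its kernel).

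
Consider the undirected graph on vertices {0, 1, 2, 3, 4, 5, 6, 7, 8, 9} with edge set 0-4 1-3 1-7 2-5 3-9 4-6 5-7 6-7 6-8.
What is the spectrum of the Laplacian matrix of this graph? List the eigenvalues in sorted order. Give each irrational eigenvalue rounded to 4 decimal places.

[0, 0.1859, 0.2989, 0.6329, 1.1826, 2, 2.3183, 3.0437, 3.5861, 4.7517]

Reading degrees in the order [0, 1, 2, 3, 4, 5, 6, 7, 8, 9] gives [1, 2, 1, 2, 2, 2, 3, 3, 1, 1]; set D = diag(1, 2, 1, 2, 2, 2, 3, 3, 1, 1) and form L = D - A. The multiplicity of 0 as a Laplacian eigenvalue equals the number of connected components. The largest eigenvalue, 4.7517, is at most the vertex count 10.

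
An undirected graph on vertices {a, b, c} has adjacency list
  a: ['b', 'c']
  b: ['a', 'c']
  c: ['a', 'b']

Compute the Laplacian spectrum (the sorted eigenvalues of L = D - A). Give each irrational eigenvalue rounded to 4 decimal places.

[0, 3, 3]

Each diagonal entry of L is the vertex degree and each off-diagonal entry is -1 where an edge is present, 0 otherwise; in the order [a, b, c] the diagonal is [2, 2, 2]. Diagonalising L (or applying a numerical eigensolver to the 3x3 matrix) gives the spectrum above. The eigenvalues sum to 6, which equals trace(L) = 2|E|.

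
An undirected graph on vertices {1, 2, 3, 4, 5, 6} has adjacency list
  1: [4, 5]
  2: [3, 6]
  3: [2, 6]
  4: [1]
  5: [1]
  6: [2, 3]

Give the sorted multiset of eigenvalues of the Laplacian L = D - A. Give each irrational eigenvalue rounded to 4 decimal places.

[0, 0, 1, 3, 3, 3]

Each diagonal entry of L is the vertex degree and each off-diagonal entry is -1 where an edge is present, 0 otherwise; in the order [1, 2, 3, 4, 5, 6] the diagonal is [2, 2, 2, 1, 1, 2]. Diagonalising L (or applying a numerical eigensolver to the 6x6 matrix) gives the spectrum above. The 2 zero eigenvalues correspond to the 2 connected components. There are 2 zeros in the spectrum, matching the 2 components.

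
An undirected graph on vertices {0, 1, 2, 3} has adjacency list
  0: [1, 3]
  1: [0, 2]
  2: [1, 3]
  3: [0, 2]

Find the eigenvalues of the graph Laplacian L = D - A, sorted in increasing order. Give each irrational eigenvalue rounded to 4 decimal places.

With the vertex order [0, 1, 2, 3], the degrees are [2, 2, 2, 2], giving D = diag(2, 2, 2, 2) and L = D - A. The multiplicity of 0 as a Laplacian eigenvalue equals the number of connected components. The eigenvalues sum to 8, which equals trace(L) = 2|E|. There is one zero in the spectrum, matching the 1 component.

[0, 2, 2, 4]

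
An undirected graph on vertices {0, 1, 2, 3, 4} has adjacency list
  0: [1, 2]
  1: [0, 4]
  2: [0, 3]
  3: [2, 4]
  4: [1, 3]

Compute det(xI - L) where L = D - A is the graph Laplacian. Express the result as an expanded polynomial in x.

Each diagonal entry of L is the vertex degree and each off-diagonal entry is -1 where an edge is present, 0 otherwise; in the order [0, 1, 2, 3, 4] the diagonal is [2, 2, 2, 2, 2]. Computing det(xI - L) by cofactor expansion (or equivalently via sum-over-permutations) gives x^5 - 10x^4 + 35x^3 - 50x^2 + 25x. Since p(0) = det(-L) = 0, x divides p(x). There is one zero in the spectrum, matching the 1 component. By the matrix-tree theorem the graph has (1/5) * product of the nonzero eigenvalues = 5 spanning trees.

x^5 - 10x^4 + 35x^3 - 50x^2 + 25x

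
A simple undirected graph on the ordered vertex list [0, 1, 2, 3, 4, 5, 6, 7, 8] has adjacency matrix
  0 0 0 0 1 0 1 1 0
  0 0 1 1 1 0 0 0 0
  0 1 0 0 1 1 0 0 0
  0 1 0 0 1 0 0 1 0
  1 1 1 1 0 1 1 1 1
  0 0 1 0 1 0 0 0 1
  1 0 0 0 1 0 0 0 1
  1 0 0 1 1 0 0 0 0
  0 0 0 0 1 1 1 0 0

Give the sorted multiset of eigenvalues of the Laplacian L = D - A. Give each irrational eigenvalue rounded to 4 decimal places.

[0, 1.5858, 1.5858, 3, 3, 4.4142, 4.4142, 5, 9]

Reading degrees in the order [0, 1, 2, 3, 4, 5, 6, 7, 8] gives [3, 3, 3, 3, 8, 3, 3, 3, 3]; set D = diag(3, 3, 3, 3, 8, 3, 3, 3, 3) and form L = D - A. The multiplicity of 0 as a Laplacian eigenvalue equals the number of connected components. The single zero eigenvalue shows the graph is connected. The eigenvalues sum to 32, which equals trace(L) = 2|E|.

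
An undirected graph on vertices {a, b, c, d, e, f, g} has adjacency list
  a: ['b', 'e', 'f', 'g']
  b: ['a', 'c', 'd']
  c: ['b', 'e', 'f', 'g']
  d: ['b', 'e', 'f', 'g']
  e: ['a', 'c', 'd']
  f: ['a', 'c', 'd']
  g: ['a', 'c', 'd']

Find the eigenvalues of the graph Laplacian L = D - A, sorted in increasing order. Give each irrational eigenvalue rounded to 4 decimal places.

[0, 3, 3, 3, 4, 4, 7]

Each diagonal entry of L is the vertex degree and each off-diagonal entry is -1 where an edge is present, 0 otherwise; in the order [a, b, c, d, e, f, g] the diagonal is [4, 3, 4, 4, 3, 3, 3]. Since every row of L sums to 0, the all-ones vector is in the kernel and 0 is an eigenvalue. The single zero eigenvalue shows the graph is connected. There is one zero in the spectrum, matching the 1 component. By the matrix-tree theorem the graph has (1/7) * product of the nonzero eigenvalues = 432 spanning trees.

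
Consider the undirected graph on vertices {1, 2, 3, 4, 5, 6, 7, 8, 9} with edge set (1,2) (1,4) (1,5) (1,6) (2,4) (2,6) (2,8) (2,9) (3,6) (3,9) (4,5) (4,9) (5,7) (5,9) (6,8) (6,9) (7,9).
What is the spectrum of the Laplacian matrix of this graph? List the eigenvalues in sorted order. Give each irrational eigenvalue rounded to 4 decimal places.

Reading degrees in the order [1, 2, 3, 4, 5, 6, 7, 8, 9] gives [4, 5, 2, 4, 4, 5, 2, 2, 6]; set D = diag(4, 5, 2, 4, 4, 5, 2, 2, 6) and form L = D - A. L is symmetric positive semidefinite, so every eigenvalue is real and nonnegative. The largest eigenvalue, 7.5017, is at most the vertex count 9. By the matrix-tree theorem the graph has (1/9) * product of the nonzero eigenvalues = 3375 spanning trees.

[0, 1.3375, 1.7860, 2.2862, 4.4439, 4.7051, 5.5485, 6.3912, 7.5017]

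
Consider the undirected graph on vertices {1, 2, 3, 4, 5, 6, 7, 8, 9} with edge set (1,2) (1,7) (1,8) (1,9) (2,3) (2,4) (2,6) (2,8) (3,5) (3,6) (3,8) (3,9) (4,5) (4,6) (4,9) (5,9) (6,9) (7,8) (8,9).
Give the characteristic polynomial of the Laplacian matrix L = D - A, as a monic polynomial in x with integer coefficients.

Each diagonal entry of L is the vertex degree and each off-diagonal entry is -1 where an edge is present, 0 otherwise; in the order [1, 2, 3, 4, 5, 6, 7, 8, 9] the diagonal is [4, 5, 5, 4, 3, 4, 2, 5, 6]. Computing det(xI - L) by cofactor expansion (or equivalently via sum-over-permutations) gives x^9 - 38x^8 + 617x^7 - 5578x^6 + 30615x^5 - 104012x^4 + 212276x^3 - 235624x^2 + 107100x. The coefficient of x^8 equals -trace(L) = -38, matching the sum of degrees. By the matrix-tree theorem the graph has (1/9) * product of the nonzero eigenvalues = 11900 spanning trees. The largest eigenvalue, 7.7400, is at most the vertex count 9.

x^9 - 38x^8 + 617x^7 - 5578x^6 + 30615x^5 - 104012x^4 + 212276x^3 - 235624x^2 + 107100x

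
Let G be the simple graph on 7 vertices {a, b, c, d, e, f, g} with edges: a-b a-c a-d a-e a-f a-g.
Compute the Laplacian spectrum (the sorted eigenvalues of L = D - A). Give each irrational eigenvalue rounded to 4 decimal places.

Each diagonal entry of L is the vertex degree and each off-diagonal entry is -1 where an edge is present, 0 otherwise; in the order [a, b, c, d, e, f, g] the diagonal is [6, 1, 1, 1, 1, 1, 1]. The multiplicity of 0 as a Laplacian eigenvalue equals the number of connected components. The largest eigenvalue, 7, is at most the vertex count 7. By the matrix-tree theorem the graph has (1/7) * product of the nonzero eigenvalues = 1 spanning tree.

[0, 1, 1, 1, 1, 1, 7]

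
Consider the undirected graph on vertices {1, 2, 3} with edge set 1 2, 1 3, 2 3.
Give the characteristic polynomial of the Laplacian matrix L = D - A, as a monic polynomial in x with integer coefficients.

Reading degrees in the order [1, 2, 3] gives [2, 2, 2]; set D = diag(2, 2, 2) and form L = D - A. The eigenvalues of L are [0, 3, 3]; the characteristic polynomial is the product of (x - lambda_i), which multiplies out to x^3 - 6x^2 + 9x. The coefficient of x^2 equals -trace(L) = -6, matching the sum of degrees. By the matrix-tree theorem the graph has (1/3) * product of the nonzero eigenvalues = 3 spanning trees.

x^3 - 6x^2 + 9x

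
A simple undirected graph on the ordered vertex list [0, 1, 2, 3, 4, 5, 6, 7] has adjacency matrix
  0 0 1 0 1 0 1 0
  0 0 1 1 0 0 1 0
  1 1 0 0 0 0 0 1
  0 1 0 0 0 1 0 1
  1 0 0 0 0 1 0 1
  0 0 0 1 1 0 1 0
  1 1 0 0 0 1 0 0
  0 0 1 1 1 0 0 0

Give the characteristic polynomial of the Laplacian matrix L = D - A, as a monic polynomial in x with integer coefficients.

With the vertex order [0, 1, 2, 3, 4, 5, 6, 7], the degrees are [3, 3, 3, 3, 3, 3, 3, 3], giving D = diag(3, 3, 3, 3, 3, 3, 3, 3) and L = D - A. L has integer entries, so p(x) = det(xI - L) has integer coefficients. Expanding the determinant yields x^8 - 24x^7 + 240x^6 - 1296x^5 + 4080x^4 - 7488x^3 + 7424x^2 - 3072x. Since p(0) = det(-L) = 0, x divides p(x). There is one zero in the spectrum, matching the 1 component.

x^8 - 24x^7 + 240x^6 - 1296x^5 + 4080x^4 - 7488x^3 + 7424x^2 - 3072x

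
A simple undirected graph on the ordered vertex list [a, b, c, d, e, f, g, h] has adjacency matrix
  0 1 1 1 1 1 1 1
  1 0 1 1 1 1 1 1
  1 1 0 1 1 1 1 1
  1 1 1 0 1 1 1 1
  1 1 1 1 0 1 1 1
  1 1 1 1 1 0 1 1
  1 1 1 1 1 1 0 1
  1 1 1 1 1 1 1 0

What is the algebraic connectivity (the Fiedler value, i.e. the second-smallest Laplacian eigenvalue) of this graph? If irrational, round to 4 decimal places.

Reading degrees in the order [a, b, c, d, e, f, g, h] gives [7, 7, 7, 7, 7, 7, 7, 7]; set D = diag(7, 7, 7, 7, 7, 7, 7, 7) and form L = D - A. The sorted Laplacian eigenvalues are [0, 8, 8, 8, 8, 8, 8, 8]; the algebraic connectivity is the second entry, 8. The largest eigenvalue, 8, is at most the vertex count 8.

8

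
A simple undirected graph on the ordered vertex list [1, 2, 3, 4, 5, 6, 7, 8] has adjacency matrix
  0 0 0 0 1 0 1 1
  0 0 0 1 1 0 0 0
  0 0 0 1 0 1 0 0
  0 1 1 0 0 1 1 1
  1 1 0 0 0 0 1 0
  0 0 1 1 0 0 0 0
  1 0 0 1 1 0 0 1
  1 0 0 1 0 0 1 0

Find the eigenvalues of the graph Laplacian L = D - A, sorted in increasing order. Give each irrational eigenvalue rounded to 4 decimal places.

[0, 0.7739, 1.7144, 3, 3, 4.2505, 4.9279, 6.3333]

Each diagonal entry of L is the vertex degree and each off-diagonal entry is -1 where an edge is present, 0 otherwise; in the order [1, 2, 3, 4, 5, 6, 7, 8] the diagonal is [3, 2, 2, 5, 3, 2, 4, 3]. The multiplicity of 0 as a Laplacian eigenvalue equals the number of connected components. The single zero eigenvalue shows the graph is connected. There is one zero in the spectrum, matching the 1 component.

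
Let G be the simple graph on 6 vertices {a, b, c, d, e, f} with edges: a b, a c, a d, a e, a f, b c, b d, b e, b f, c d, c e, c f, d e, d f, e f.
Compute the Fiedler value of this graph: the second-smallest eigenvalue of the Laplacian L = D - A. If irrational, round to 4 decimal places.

With the vertex order [a, b, c, d, e, f], the degrees are [5, 5, 5, 5, 5, 5], giving D = diag(5, 5, 5, 5, 5, 5) and L = D - A. The sorted Laplacian eigenvalues are [0, 6, 6, 6, 6, 6]; the algebraic connectivity is the second entry, 6.

6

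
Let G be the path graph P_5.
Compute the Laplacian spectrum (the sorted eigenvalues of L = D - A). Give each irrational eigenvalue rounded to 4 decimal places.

The graph has 5 vertices and degree multiset [2, 2, 2, 1, 1]; D is the diagonal matrix of degrees and L = D - A. Since every row of L sums to 0, the all-ones vector is in the kernel and 0 is an eigenvalue. The single zero eigenvalue shows the graph is connected. The eigenvalues sum to 8, which equals trace(L) = 2|E|.

[0, 0.3820, 1.3820, 2.6180, 3.6180]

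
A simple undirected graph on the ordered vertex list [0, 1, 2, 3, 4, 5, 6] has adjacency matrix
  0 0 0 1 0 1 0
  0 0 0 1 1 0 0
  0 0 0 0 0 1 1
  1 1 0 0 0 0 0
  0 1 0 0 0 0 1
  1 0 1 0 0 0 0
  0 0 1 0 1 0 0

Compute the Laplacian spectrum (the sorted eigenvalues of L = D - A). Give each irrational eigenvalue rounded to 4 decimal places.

With the vertex order [0, 1, 2, 3, 4, 5, 6], the degrees are [2, 2, 2, 2, 2, 2, 2], giving D = diag(2, 2, 2, 2, 2, 2, 2) and L = D - A. Diagonalising L (or applying a numerical eigensolver to the 7x7 matrix) gives the spectrum above. The eigenvalues sum to 14, which equals trace(L) = 2|E|.

[0, 0.7530, 0.7530, 2.4450, 2.4450, 3.8019, 3.8019]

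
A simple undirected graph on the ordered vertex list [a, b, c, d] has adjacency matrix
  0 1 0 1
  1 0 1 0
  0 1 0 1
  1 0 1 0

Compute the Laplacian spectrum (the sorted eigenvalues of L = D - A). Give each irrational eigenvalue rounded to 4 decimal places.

Each diagonal entry of L is the vertex degree and each off-diagonal entry is -1 where an edge is present, 0 otherwise; in the order [a, b, c, d] the diagonal is [2, 2, 2, 2]. Since every row of L sums to 0, the all-ones vector is in the kernel and 0 is an eigenvalue. The eigenvalues sum to 8, which equals trace(L) = 2|E|.

[0, 2, 2, 4]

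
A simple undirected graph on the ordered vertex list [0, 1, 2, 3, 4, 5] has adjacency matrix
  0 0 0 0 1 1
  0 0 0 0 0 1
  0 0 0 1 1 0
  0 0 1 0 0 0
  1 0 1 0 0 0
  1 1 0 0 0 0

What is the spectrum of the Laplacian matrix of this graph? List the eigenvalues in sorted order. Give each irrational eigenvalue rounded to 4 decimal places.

Reading degrees in the order [0, 1, 2, 3, 4, 5] gives [2, 1, 2, 1, 2, 2]; set D = diag(2, 1, 2, 1, 2, 2) and form L = D - A. Since every row of L sums to 0, the all-ones vector is in the kernel and 0 is an eigenvalue. The single zero eigenvalue shows the graph is connected. The largest eigenvalue, 3.7321, is at most the vertex count 6.

[0, 0.2679, 1, 2, 3, 3.7321]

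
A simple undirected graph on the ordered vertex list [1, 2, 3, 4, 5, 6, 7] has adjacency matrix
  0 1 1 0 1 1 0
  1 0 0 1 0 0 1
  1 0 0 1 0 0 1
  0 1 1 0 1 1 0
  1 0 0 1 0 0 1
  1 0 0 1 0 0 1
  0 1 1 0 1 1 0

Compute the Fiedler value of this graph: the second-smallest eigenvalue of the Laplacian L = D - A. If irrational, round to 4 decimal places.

Each diagonal entry of L is the vertex degree and each off-diagonal entry is -1 where an edge is present, 0 otherwise; in the order [1, 2, 3, 4, 5, 6, 7] the diagonal is [4, 3, 3, 4, 3, 3, 4]. Computing the eigenvalues of L and sorting gives [0, 3, 3, 3, 4, 4, 7]. The Fiedler value lambda_2 = 3 is strictly positive, so the graph is connected. The largest eigenvalue, 7, is at most the vertex count 7.

3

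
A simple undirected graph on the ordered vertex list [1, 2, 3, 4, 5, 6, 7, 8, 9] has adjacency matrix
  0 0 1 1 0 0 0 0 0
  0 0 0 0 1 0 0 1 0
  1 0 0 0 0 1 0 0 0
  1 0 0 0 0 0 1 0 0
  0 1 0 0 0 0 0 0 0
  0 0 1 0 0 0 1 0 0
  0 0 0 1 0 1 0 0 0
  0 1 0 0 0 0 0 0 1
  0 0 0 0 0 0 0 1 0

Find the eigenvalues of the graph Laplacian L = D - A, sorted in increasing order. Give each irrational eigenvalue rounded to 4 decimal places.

[0, 0, 0.5858, 1.3820, 1.3820, 2, 3.4142, 3.6180, 3.6180]

With the vertex order [1, 2, 3, 4, 5, 6, 7, 8, 9], the degrees are [2, 2, 2, 2, 1, 2, 2, 2, 1], giving D = diag(2, 2, 2, 2, 1, 2, 2, 2, 1) and L = D - A. Diagonalising L (or applying a numerical eigensolver to the 9x9 matrix) gives the spectrum above. The 2 zero eigenvalues correspond to the 2 connected components. The largest eigenvalue, 3.6180, is at most the vertex count 9.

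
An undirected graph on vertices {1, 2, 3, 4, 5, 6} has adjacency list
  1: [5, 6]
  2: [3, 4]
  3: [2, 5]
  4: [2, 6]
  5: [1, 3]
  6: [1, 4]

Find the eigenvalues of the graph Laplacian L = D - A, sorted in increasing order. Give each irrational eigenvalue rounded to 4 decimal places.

Reading degrees in the order [1, 2, 3, 4, 5, 6] gives [2, 2, 2, 2, 2, 2]; set D = diag(2, 2, 2, 2, 2, 2) and form L = D - A. Diagonalising L (or applying a numerical eigensolver to the 6x6 matrix) gives the spectrum above. There is one zero in the spectrum, matching the 1 component.

[0, 1, 1, 3, 3, 4]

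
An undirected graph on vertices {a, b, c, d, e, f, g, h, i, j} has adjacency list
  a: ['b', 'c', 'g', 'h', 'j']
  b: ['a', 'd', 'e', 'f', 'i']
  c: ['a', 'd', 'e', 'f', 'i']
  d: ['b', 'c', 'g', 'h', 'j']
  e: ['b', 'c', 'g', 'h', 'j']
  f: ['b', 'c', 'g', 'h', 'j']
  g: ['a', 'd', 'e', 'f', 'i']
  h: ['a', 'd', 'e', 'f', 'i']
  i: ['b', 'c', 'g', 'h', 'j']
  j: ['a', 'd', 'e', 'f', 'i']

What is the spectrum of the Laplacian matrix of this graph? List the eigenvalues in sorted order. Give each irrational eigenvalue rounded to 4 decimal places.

[0, 5, 5, 5, 5, 5, 5, 5, 5, 10]

With the vertex order [a, b, c, d, e, f, g, h, i, j], the degrees are [5, 5, 5, 5, 5, 5, 5, 5, 5, 5], giving D = diag(5, 5, 5, 5, 5, 5, 5, 5, 5, 5) and L = D - A. The multiplicity of 0 as a Laplacian eigenvalue equals the number of connected components. The eigenvalues sum to 50, which equals trace(L) = 2|E|. There is one zero in the spectrum, matching the 1 component.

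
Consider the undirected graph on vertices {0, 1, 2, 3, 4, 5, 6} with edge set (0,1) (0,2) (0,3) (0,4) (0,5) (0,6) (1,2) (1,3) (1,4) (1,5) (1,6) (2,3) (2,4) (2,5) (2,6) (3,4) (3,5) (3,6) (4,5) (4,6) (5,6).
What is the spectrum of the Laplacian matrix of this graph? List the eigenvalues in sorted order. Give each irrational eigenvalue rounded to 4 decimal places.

[0, 7, 7, 7, 7, 7, 7]

With the vertex order [0, 1, 2, 3, 4, 5, 6], the degrees are [6, 6, 6, 6, 6, 6, 6], giving D = diag(6, 6, 6, 6, 6, 6, 6) and L = D - A. Diagonalising L (or applying a numerical eigensolver to the 7x7 matrix) gives the spectrum above. The largest eigenvalue, 7, is at most the vertex count 7.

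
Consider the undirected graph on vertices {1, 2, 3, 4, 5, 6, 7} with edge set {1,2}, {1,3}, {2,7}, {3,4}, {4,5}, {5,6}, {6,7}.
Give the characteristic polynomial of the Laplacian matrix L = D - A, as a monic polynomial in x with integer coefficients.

Each diagonal entry of L is the vertex degree and each off-diagonal entry is -1 where an edge is present, 0 otherwise; in the order [1, 2, 3, 4, 5, 6, 7] the diagonal is [2, 2, 2, 2, 2, 2, 2]. Computing det(xI - L) by cofactor expansion (or equivalently via sum-over-permutations) gives x^7 - 14x^6 + 77x^5 - 210x^4 + 294x^3 - 196x^2 + 49x. Since p(0) = det(-L) = 0, x divides p(x). There is one zero in the spectrum, matching the 1 component.

x^7 - 14x^6 + 77x^5 - 210x^4 + 294x^3 - 196x^2 + 49x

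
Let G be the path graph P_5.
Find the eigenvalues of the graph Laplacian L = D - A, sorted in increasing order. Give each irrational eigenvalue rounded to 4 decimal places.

The graph has 5 vertices and degree multiset [2, 2, 2, 1, 1]; D is the diagonal matrix of degrees and L = D - A. L is symmetric positive semidefinite, so every eigenvalue is real and nonnegative. The single zero eigenvalue shows the graph is connected. The eigenvalues sum to 8, which equals trace(L) = 2|E|. There is one zero in the spectrum, matching the 1 component.

[0, 0.3820, 1.3820, 2.6180, 3.6180]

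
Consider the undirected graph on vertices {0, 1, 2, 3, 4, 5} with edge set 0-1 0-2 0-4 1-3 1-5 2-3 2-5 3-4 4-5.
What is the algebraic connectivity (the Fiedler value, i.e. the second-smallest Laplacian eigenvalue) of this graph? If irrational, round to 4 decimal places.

3

With the vertex order [0, 1, 2, 3, 4, 5], the degrees are [3, 3, 3, 3, 3, 3], giving D = diag(3, 3, 3, 3, 3, 3) and L = D - A. Computing the eigenvalues of L and sorting gives [0, 3, 3, 3, 3, 6]. The Fiedler value lambda_2 = 3 is strictly positive, so the graph is connected. By the matrix-tree theorem the graph has (1/6) * product of the nonzero eigenvalues = 81 spanning trees.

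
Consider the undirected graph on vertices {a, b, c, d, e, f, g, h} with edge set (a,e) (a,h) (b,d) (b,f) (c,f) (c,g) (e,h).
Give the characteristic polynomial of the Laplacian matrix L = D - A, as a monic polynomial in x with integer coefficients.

With the vertex order [a, b, c, d, e, f, g, h], the degrees are [2, 2, 2, 1, 2, 2, 1, 2], giving D = diag(2, 2, 2, 1, 2, 2, 1, 2) and L = D - A. L has integer entries, so p(x) = det(xI - L) has integer coefficients. Expanding the determinant yields x^8 - 14x^7 + 78x^6 - 218x^5 + 314x^4 - 210x^3 + 45x^2. The coefficient of x^7 equals -trace(L) = -14, matching the sum of degrees. There are 2 zeros in the spectrum, matching the 2 components.

x^8 - 14x^7 + 78x^6 - 218x^5 + 314x^4 - 210x^3 + 45x^2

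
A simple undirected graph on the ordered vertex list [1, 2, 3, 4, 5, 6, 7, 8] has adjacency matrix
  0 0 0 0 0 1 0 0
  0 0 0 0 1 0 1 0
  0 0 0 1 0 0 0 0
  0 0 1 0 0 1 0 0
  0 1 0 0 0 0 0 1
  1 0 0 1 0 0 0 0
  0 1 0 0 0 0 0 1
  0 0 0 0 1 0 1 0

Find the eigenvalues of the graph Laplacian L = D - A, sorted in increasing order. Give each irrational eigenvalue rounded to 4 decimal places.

Each diagonal entry of L is the vertex degree and each off-diagonal entry is -1 where an edge is present, 0 otherwise; in the order [1, 2, 3, 4, 5, 6, 7, 8] the diagonal is [1, 2, 1, 2, 2, 2, 2, 2]. L is symmetric positive semidefinite, so every eigenvalue is real and nonnegative. The 2 zero eigenvalues correspond to the 2 connected components.

[0, 0, 0.5858, 2, 2, 2, 3.4142, 4]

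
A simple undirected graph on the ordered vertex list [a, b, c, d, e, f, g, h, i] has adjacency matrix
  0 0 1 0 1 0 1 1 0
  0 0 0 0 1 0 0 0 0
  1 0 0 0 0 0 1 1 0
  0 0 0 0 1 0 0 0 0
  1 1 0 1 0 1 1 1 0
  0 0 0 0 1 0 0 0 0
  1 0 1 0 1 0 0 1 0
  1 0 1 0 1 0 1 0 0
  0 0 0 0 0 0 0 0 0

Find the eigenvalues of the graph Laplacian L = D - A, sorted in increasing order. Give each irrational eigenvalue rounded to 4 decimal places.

With the vertex order [a, b, c, d, e, f, g, h, i], the degrees are [4, 1, 3, 1, 6, 1, 4, 4, 0], giving D = diag(4, 1, 3, 1, 6, 1, 4, 4, 0) and L = D - A. Since every row of L sums to 0, the all-ones vector is in the kernel and 0 is an eigenvalue. The 2 zero eigenvalues correspond to the 2 connected components. There are 2 zeros in the spectrum, matching the 2 components. The largest eigenvalue, 7.1623, is at most the vertex count 9.

[0, 0, 0.8377, 1, 1, 4, 5, 5, 7.1623]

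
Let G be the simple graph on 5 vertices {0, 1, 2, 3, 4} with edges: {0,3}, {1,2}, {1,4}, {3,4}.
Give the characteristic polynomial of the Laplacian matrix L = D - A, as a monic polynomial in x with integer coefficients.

x^5 - 8x^4 + 21x^3 - 20x^2 + 5x

With the vertex order [0, 1, 2, 3, 4], the degrees are [1, 2, 1, 2, 2], giving D = diag(1, 2, 1, 2, 2) and L = D - A. Computing det(xI - L) by cofactor expansion (or equivalently via sum-over-permutations) gives x^5 - 8x^4 + 21x^3 - 20x^2 + 5x. The coefficient of x^4 equals -trace(L) = -8, matching the sum of degrees. There is one zero in the spectrum, matching the 1 component. The largest eigenvalue, 3.6180, is at most the vertex count 5.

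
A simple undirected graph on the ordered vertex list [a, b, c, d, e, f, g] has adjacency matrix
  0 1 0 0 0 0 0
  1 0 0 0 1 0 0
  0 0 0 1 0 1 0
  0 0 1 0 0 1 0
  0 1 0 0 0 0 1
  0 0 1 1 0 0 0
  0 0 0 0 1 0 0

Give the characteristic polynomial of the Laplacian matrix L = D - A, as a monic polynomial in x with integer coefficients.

Each diagonal entry of L is the vertex degree and each off-diagonal entry is -1 where an edge is present, 0 otherwise; in the order [a, b, c, d, e, f, g] the diagonal is [1, 2, 2, 2, 2, 2, 1]. L has integer entries, so p(x) = det(xI - L) has integer coefficients. Expanding the determinant yields x^7 - 12x^6 + 55x^5 - 118x^4 + 114x^3 - 36x^2. The constant term is 0 because L is singular (the all-ones vector lies in its kernel).

x^7 - 12x^6 + 55x^5 - 118x^4 + 114x^3 - 36x^2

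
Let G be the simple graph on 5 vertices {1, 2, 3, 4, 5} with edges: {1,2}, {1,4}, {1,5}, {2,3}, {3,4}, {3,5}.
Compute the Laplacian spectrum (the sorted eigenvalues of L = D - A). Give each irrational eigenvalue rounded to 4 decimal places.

With the vertex order [1, 2, 3, 4, 5], the degrees are [3, 2, 3, 2, 2], giving D = diag(3, 2, 3, 2, 2) and L = D - A. Since every row of L sums to 0, the all-ones vector is in the kernel and 0 is an eigenvalue. The single zero eigenvalue shows the graph is connected. The eigenvalues sum to 12, which equals trace(L) = 2|E|.

[0, 2, 2, 3, 5]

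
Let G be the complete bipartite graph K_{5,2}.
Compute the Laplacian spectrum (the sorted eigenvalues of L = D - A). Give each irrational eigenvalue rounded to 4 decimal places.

[0, 2, 2, 2, 2, 5, 7]

The graph has 7 vertices and degree multiset [5, 5, 2, 2, 2, 2, 2]; D is the diagonal matrix of degrees and L = D - A. Since every row of L sums to 0, the all-ones vector is in the kernel and 0 is an eigenvalue. The eigenvalues sum to 20, which equals trace(L) = 2|E|. By the matrix-tree theorem the graph has (1/7) * product of the nonzero eigenvalues = 80 spanning trees.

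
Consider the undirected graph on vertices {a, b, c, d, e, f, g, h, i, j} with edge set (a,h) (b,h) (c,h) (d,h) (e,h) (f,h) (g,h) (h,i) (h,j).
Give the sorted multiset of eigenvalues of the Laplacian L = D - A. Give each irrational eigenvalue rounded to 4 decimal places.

With the vertex order [a, b, c, d, e, f, g, h, i, j], the degrees are [1, 1, 1, 1, 1, 1, 1, 9, 1, 1], giving D = diag(1, 1, 1, 1, 1, 1, 1, 9, 1, 1) and L = D - A. Since every row of L sums to 0, the all-ones vector is in the kernel and 0 is an eigenvalue. The single zero eigenvalue shows the graph is connected.

[0, 1, 1, 1, 1, 1, 1, 1, 1, 10]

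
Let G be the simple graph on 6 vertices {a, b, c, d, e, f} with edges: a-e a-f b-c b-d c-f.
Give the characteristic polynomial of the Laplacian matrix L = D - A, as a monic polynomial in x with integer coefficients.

With the vertex order [a, b, c, d, e, f], the degrees are [2, 2, 2, 1, 1, 2], giving D = diag(2, 2, 2, 1, 1, 2) and L = D - A. L has integer entries, so p(x) = det(xI - L) has integer coefficients. Expanding the determinant yields x^6 - 10x^5 + 36x^4 - 56x^3 + 35x^2 - 6x. Since p(0) = det(-L) = 0, x divides p(x). The eigenvalues sum to 10, which equals trace(L) = 2|E|.

x^6 - 10x^5 + 36x^4 - 56x^3 + 35x^2 - 6x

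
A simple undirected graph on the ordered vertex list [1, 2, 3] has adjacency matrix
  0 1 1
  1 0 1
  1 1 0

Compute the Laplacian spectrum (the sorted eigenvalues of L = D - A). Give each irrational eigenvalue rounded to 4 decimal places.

With the vertex order [1, 2, 3], the degrees are [2, 2, 2], giving D = diag(2, 2, 2) and L = D - A. Since every row of L sums to 0, the all-ones vector is in the kernel and 0 is an eigenvalue. There is one zero in the spectrum, matching the 1 component.

[0, 3, 3]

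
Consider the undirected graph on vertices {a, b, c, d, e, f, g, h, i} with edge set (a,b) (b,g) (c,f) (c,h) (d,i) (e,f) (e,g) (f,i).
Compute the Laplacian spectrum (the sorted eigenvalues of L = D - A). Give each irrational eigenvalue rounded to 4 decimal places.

[0, 0.1708, 0.3820, 0.8503, 1.6761, 2.4165, 2.6180, 3.4421, 4.4442]

Reading degrees in the order [a, b, c, d, e, f, g, h, i] gives [1, 2, 2, 1, 2, 3, 2, 1, 2]; set D = diag(1, 2, 2, 1, 2, 3, 2, 1, 2) and form L = D - A. Diagonalising L (or applying a numerical eigensolver to the 9x9 matrix) gives the spectrum above. The single zero eigenvalue shows the graph is connected. There is one zero in the spectrum, matching the 1 component.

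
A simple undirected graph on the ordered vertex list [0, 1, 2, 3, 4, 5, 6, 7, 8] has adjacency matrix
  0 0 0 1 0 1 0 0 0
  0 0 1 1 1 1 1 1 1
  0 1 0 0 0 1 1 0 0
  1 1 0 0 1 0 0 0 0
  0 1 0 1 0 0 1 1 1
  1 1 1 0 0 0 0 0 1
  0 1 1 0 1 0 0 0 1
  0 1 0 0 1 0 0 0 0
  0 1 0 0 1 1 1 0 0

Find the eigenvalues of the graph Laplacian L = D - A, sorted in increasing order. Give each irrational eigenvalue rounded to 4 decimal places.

Each diagonal entry of L is the vertex degree and each off-diagonal entry is -1 where an edge is present, 0 otherwise; in the order [0, 1, 2, 3, 4, 5, 6, 7, 8] the diagonal is [2, 7, 3, 3, 5, 4, 4, 2, 4]. L is symmetric positive semidefinite, so every eigenvalue is real and nonnegative. The largest eigenvalue, 8.0632, is at most the vertex count 9. There is one zero in the spectrum, matching the 1 component.

[0, 1.4035, 1.8625, 2.8714, 3.4361, 4.2487, 5.8827, 6.2319, 8.0632]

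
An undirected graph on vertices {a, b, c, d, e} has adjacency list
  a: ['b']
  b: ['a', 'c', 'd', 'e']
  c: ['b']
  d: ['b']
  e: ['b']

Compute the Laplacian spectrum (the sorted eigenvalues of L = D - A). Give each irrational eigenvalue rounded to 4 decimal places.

[0, 1, 1, 1, 5]

With the vertex order [a, b, c, d, e], the degrees are [1, 4, 1, 1, 1], giving D = diag(1, 4, 1, 1, 1) and L = D - A. L is symmetric positive semidefinite, so every eigenvalue is real and nonnegative. There is one zero in the spectrum, matching the 1 component.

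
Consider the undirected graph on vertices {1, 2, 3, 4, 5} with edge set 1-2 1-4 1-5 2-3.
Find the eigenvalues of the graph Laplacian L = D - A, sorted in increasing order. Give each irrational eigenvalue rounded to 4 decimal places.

[0, 0.5188, 1, 2.3111, 4.1701]

With the vertex order [1, 2, 3, 4, 5], the degrees are [3, 2, 1, 1, 1], giving D = diag(3, 2, 1, 1, 1) and L = D - A. L is symmetric positive semidefinite, so every eigenvalue is real and nonnegative. By the matrix-tree theorem the graph has (1/5) * product of the nonzero eigenvalues = 1 spanning tree. The eigenvalues sum to 8, which equals trace(L) = 2|E|.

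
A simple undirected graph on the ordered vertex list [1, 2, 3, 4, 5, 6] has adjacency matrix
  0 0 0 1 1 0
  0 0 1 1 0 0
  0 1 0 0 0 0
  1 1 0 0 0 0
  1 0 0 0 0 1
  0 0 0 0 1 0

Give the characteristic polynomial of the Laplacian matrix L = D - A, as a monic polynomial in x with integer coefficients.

x^6 - 10x^5 + 36x^4 - 56x^3 + 35x^2 - 6x

Reading degrees in the order [1, 2, 3, 4, 5, 6] gives [2, 2, 1, 2, 2, 1]; set D = diag(2, 2, 1, 2, 2, 1) and form L = D - A. L has integer entries, so p(x) = det(xI - L) has integer coefficients. Expanding the determinant yields x^6 - 10x^5 + 36x^4 - 56x^3 + 35x^2 - 6x. The coefficient of x^5 equals -trace(L) = -10, matching the sum of degrees. The eigenvalues sum to 10, which equals trace(L) = 2|E|.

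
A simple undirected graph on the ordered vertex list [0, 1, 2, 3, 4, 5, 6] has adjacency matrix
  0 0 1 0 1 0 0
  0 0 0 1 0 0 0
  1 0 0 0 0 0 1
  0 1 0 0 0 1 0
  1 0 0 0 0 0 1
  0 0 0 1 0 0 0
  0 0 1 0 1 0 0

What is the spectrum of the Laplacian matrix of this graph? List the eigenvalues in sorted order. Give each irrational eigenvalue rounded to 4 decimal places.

With the vertex order [0, 1, 2, 3, 4, 5, 6], the degrees are [2, 1, 2, 2, 2, 1, 2], giving D = diag(2, 1, 2, 2, 2, 1, 2) and L = D - A. The multiplicity of 0 as a Laplacian eigenvalue equals the number of connected components. The 2 zero eigenvalues correspond to the 2 connected components.

[0, 0, 1, 2, 2, 3, 4]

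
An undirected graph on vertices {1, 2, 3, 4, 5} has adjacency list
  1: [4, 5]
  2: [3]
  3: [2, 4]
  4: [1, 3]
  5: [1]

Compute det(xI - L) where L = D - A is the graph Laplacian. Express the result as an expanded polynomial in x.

Reading degrees in the order [1, 2, 3, 4, 5] gives [2, 1, 2, 2, 1]; set D = diag(2, 1, 2, 2, 1) and form L = D - A. Computing det(xI - L) by cofactor expansion (or equivalently via sum-over-permutations) gives x^5 - 8x^4 + 21x^3 - 20x^2 + 5x. Since p(0) = det(-L) = 0, x divides p(x). The largest eigenvalue, 3.6180, is at most the vertex count 5.

x^5 - 8x^4 + 21x^3 - 20x^2 + 5x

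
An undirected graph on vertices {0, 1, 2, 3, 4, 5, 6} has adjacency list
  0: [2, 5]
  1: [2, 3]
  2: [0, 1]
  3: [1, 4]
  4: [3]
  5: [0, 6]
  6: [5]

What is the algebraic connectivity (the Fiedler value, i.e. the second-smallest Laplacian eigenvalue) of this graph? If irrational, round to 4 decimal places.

0.1981

Each diagonal entry of L is the vertex degree and each off-diagonal entry is -1 where an edge is present, 0 otherwise; in the order [0, 1, 2, 3, 4, 5, 6] the diagonal is [2, 2, 2, 2, 1, 2, 1]. Computing the eigenvalues of L and sorting gives [0, 0.1981, 0.7530, 1.5550, 2.4450, 3.2470, 3.8019]. The Fiedler value lambda_2 = 0.1981 is strictly positive, so the graph is connected. The largest eigenvalue, 3.8019, is at most the vertex count 7. By the matrix-tree theorem the graph has (1/7) * product of the nonzero eigenvalues = 1 spanning tree.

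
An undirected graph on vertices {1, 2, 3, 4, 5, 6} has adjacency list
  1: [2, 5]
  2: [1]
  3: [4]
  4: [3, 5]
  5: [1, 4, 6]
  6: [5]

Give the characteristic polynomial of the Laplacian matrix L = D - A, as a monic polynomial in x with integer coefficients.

Reading degrees in the order [1, 2, 3, 4, 5, 6] gives [2, 1, 1, 2, 3, 1]; set D = diag(2, 1, 1, 2, 3, 1) and form L = D - A. L has integer entries, so p(x) = det(xI - L) has integer coefficients. Expanding the determinant yields x^6 - 10x^5 + 35x^4 - 52x^3 + 31x^2 - 6x. Since p(0) = det(-L) = 0, x divides p(x). The eigenvalues sum to 10, which equals trace(L) = 2|E|. There is one zero in the spectrum, matching the 1 component.

x^6 - 10x^5 + 35x^4 - 52x^3 + 31x^2 - 6x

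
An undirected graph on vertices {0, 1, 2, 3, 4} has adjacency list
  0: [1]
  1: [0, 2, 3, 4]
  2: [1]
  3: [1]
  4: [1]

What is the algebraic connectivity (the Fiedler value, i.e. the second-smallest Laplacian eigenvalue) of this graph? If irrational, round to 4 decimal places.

1

Reading degrees in the order [0, 1, 2, 3, 4] gives [1, 4, 1, 1, 1]; set D = diag(1, 4, 1, 1, 1) and form L = D - A. The smallest Laplacian eigenvalue is always 0. The next one, lambda_2 = 1, measures how hard the graph is to disconnect: larger values mean better connectivity.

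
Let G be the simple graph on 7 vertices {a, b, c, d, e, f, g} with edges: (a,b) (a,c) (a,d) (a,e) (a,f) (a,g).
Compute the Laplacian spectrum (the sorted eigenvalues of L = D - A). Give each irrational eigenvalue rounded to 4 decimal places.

[0, 1, 1, 1, 1, 1, 7]

Each diagonal entry of L is the vertex degree and each off-diagonal entry is -1 where an edge is present, 0 otherwise; in the order [a, b, c, d, e, f, g] the diagonal is [6, 1, 1, 1, 1, 1, 1]. The multiplicity of 0 as a Laplacian eigenvalue equals the number of connected components. The largest eigenvalue, 7, is at most the vertex count 7. There is one zero in the spectrum, matching the 1 component.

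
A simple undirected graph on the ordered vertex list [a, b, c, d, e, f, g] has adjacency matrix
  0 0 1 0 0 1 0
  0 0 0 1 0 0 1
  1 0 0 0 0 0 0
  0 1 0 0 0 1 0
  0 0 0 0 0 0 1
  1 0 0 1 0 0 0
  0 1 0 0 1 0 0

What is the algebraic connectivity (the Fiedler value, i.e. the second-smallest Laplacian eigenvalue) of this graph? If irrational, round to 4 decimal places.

0.1981

With the vertex order [a, b, c, d, e, f, g], the degrees are [2, 2, 1, 2, 1, 2, 2], giving D = diag(2, 2, 1, 2, 1, 2, 2) and L = D - A. The sorted Laplacian eigenvalues are [0, 0.1981, 0.7530, 1.5550, 2.4450, 3.2470, 3.8019]; the algebraic connectivity is the second entry, 0.1981. By the matrix-tree theorem the graph has (1/7) * product of the nonzero eigenvalues = 1 spanning tree. The eigenvalues sum to 12, which equals trace(L) = 2|E|.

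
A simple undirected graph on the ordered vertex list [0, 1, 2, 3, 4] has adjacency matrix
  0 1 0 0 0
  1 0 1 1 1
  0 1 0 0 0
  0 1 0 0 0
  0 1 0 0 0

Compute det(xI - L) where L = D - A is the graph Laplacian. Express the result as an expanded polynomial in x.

With the vertex order [0, 1, 2, 3, 4], the degrees are [1, 4, 1, 1, 1], giving D = diag(1, 4, 1, 1, 1) and L = D - A. Computing det(xI - L) by cofactor expansion (or equivalently via sum-over-permutations) gives x^5 - 8x^4 + 18x^3 - 16x^2 + 5x. The coefficient of x^4 equals -trace(L) = -8, matching the sum of degrees. There is one zero in the spectrum, matching the 1 component. By the matrix-tree theorem the graph has (1/5) * product of the nonzero eigenvalues = 1 spanning tree.

x^5 - 8x^4 + 18x^3 - 16x^2 + 5x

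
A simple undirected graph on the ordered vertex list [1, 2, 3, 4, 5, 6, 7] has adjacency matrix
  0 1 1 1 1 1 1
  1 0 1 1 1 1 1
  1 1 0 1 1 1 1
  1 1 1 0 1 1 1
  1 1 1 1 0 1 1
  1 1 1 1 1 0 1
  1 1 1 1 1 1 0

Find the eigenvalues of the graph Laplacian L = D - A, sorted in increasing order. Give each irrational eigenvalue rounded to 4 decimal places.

[0, 7, 7, 7, 7, 7, 7]

Each diagonal entry of L is the vertex degree and each off-diagonal entry is -1 where an edge is present, 0 otherwise; in the order [1, 2, 3, 4, 5, 6, 7] the diagonal is [6, 6, 6, 6, 6, 6, 6]. Diagonalising L (or applying a numerical eigensolver to the 7x7 matrix) gives the spectrum above. The single zero eigenvalue shows the graph is connected. There is one zero in the spectrum, matching the 1 component.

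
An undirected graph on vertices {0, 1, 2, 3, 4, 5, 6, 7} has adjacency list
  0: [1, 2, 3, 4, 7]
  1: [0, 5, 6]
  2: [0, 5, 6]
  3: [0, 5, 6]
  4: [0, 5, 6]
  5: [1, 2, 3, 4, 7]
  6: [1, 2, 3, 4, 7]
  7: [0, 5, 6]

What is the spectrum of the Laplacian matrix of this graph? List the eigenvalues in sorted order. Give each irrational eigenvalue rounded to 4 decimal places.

[0, 3, 3, 3, 3, 5, 5, 8]

Each diagonal entry of L is the vertex degree and each off-diagonal entry is -1 where an edge is present, 0 otherwise; in the order [0, 1, 2, 3, 4, 5, 6, 7] the diagonal is [5, 3, 3, 3, 3, 5, 5, 3]. Diagonalising L (or applying a numerical eigensolver to the 8x8 matrix) gives the spectrum above. The eigenvalues sum to 30, which equals trace(L) = 2|E|.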